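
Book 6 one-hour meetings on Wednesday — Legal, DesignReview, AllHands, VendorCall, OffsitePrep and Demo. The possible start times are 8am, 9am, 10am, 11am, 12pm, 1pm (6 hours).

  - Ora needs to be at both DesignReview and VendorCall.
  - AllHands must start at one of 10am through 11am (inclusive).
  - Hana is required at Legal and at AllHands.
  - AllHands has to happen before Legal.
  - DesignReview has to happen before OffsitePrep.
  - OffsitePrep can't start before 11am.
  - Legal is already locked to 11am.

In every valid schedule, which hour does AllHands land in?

10am

AllHands's window is 10am–11am.
Legal is fixed at 11am, and AllHands can't share a hour with Legal.
So AllHands must be 10am.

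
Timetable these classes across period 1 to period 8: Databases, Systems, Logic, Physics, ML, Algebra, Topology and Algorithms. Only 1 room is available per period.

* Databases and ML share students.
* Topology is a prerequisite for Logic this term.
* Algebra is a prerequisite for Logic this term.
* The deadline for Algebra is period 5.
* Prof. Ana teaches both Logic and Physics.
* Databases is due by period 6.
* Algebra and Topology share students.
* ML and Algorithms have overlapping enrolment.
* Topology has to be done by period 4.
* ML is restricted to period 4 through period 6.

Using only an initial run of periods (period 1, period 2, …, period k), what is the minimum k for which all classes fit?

8 periods

The precedence chain requires at least 2 distinct periods.
With at most 1 per period and 8 classes, at least 8 periods are needed.
ML can't be placed before period 4, so the schedule must run through at least period 4.
8 works (last occupied period: period 8): for example Databases in period 3, Systems in period 6, Logic in period 5, Algebra in period 2, ML in period 4, Algorithms in period 8, Physics in period 7, Topology in period 1.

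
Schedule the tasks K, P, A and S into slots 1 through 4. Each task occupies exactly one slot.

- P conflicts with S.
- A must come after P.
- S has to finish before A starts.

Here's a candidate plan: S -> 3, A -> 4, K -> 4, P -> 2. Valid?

Yes, all constraints hold

A must come after P — holds.
S has to finish before A starts — holds.
P conflicts with S — holds.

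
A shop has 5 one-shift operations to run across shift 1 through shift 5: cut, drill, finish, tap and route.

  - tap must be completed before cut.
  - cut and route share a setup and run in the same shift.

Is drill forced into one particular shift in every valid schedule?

drill can be shift 1 (e.g. drill in shift 1, finish in shift 1, tap in shift 1, cut in shift 2, route in shift 2) or shift 2 (e.g. finish=shift 1, route=shift 2, cut=shift 2, drill=shift 2, tap=shift 1).

No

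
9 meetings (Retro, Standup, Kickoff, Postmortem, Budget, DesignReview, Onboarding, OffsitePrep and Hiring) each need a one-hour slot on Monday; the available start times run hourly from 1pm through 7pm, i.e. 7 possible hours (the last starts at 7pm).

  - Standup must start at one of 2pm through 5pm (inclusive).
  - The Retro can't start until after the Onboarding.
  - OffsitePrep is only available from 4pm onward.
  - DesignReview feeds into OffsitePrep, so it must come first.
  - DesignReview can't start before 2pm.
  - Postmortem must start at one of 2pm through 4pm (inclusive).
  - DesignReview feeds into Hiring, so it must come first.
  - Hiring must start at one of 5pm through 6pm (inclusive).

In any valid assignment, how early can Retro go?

Precedence pushes Retro to at least 2pm.
Retro at 2pm is achievable: DesignReview in 2pm; Kickoff in 1pm; Hiring in 5pm; Postmortem in 2pm; OffsitePrep in 4pm; Retro in 2pm; Onboarding in 1pm; Budget in 1pm; Standup in 2pm.

2pm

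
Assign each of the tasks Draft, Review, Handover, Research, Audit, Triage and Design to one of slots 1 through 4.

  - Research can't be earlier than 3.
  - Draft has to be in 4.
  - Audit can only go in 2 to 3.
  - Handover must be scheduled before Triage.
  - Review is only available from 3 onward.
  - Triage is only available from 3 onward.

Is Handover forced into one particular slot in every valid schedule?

No

Handover can be 1 (e.g. Research in 3, Design in 1, Triage in 3, Handover in 1, Audit in 2, Draft in 4, Review in 3) or 2 (e.g. Audit=2; Research=3; Design=1; Draft=4; Review=3; Handover=2; Triage=3).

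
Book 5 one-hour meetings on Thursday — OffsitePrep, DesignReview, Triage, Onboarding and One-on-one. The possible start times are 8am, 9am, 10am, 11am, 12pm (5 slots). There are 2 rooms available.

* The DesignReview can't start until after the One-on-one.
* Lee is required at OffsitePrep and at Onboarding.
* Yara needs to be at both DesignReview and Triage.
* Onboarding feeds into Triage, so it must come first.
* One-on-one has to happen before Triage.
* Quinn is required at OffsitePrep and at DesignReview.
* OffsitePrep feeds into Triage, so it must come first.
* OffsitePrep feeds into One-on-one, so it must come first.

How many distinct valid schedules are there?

Splitting on OffsitePrep: it can be 8am (17), 9am (5). Listing each branch's schedules as (DesignReview, Triage, Onboarding, One-on-one):
OffsitePrep=8am: (10am,11am,9am,9am) (10am,11am,10am,9am) (10am,12pm,9am,9am) (10am,12pm,10am,9am) (10am,12pm,11am,9am) (11am,10am,9am,9am) (11am,12pm,9am,9am) (11am,12pm,9am,10am) (11am,12pm,10am,9am) (11am,12pm,10am,10am) (11am,12pm,11am,9am) (11am,12pm,11am,10am) (12pm,10am,9am,9am) (12pm,11am,9am,9am) (12pm,11am,9am,10am) (12pm,11am,10am,9am) (12pm,11am,10am,10am) — 17.
OffsitePrep=9am: (11am,12pm,8am,10am) (11am,12pm,10am,10am) (11am,12pm,11am,10am) (12pm,11am,8am,10am) (12pm,11am,10am,10am) — 5.
Summing: 17 + 5 = 22.

22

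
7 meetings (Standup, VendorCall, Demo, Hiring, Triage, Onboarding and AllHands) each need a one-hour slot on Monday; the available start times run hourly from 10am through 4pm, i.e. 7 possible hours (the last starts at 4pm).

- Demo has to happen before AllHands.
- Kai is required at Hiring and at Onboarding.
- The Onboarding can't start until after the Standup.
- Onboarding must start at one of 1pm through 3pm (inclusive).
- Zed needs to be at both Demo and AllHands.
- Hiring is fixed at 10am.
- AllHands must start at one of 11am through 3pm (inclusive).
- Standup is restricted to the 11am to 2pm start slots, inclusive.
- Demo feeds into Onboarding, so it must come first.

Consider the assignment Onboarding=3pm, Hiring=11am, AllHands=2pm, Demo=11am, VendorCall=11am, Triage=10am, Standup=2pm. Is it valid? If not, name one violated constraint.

No — it violates: Hiring is fixed at 10am

Standup is restricted to the 11am to 2pm start slots, inclusive — holds.
The Onboarding can't start until after the Standup — holds.
Hiring is fixed at 10am — violated.
Zed needs to be at both Demo and AllHands — holds.
Onboarding must start at one of 1pm through 3pm (inclusive) — holds.
Demo has to happen before AllHands — holds.
Kai is required at Hiring and at Onboarding — holds.
AllHands must start at one of 11am through 3pm (inclusive) — holds.
Demo feeds into Onboarding, so it must come first — holds.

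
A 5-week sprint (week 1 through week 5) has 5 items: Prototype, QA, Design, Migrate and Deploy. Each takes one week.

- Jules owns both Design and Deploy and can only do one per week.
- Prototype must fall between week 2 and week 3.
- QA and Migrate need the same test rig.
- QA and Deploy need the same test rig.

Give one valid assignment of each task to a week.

Migrate in week 2, Prototype in week 2, Deploy in week 2, QA in week 1, Design in week 1

Checking: Design(week 1) != Deploy(week 2); QA(week 1) != Migrate(week 2); QA(week 1) != Deploy(week 2); Prototype=week 2 in [week 2,week 3].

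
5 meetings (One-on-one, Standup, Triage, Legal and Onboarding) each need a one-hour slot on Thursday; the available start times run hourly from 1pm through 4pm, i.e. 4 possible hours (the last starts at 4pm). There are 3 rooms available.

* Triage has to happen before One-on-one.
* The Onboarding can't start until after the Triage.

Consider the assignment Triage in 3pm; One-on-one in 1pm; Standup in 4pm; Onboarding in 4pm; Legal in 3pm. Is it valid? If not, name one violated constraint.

Triage has to happen before One-on-one — violated.
The Onboarding can't start until after the Triage — holds.
There are 3 rooms available — holds.

No — it violates: Triage has to happen before One-on-one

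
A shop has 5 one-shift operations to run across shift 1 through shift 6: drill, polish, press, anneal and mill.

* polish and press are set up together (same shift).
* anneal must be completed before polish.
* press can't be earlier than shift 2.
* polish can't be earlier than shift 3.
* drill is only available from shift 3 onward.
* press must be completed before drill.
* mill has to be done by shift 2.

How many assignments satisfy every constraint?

32

Splitting on drill: it can be shift 4 (4), shift 5 (10), shift 6 (18). Listing each branch's schedules as (polish, press, anneal, mill) by shift number:
drill=shift 4: (3,3,1,1) (3,3,1,2) (3,3,2,1) (3,3,2,2) — 4.
drill=shift 5: (3,3,1,1) (3,3,1,2) (3,3,2,1) (3,3,2,2) (4,4,1,1) (4,4,1,2) (4,4,2,1) (4,4,2,2) (4,4,3,1) (4,4,3,2) — 10.
drill=shift 6: (3,3,1,1) (3,3,1,2) (3,3,2,1) (3,3,2,2) (4,4,1,1) (4,4,1,2) (4,4,2,1) (4,4,2,2) (4,4,3,1) (4,4,3,2) (5,5,1,1) (5,5,1,2) (5,5,2,1) (5,5,2,2) (5,5,3,1) (5,5,3,2) (5,5,4,1) (5,5,4,2) — 18.
Summing: 4 + 10 + 18 = 32.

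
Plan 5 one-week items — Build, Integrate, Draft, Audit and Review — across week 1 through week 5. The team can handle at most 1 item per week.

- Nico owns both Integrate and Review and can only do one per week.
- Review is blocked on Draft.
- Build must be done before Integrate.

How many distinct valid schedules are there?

30

Splitting on Build: it can be week 1 (12), week 2 (9), week 3 (6), week 4 (3). Listing each branch's schedules as (Integrate, Draft, Audit, Review) by week number:
Build=week 1: (2,3,4,5) (2,3,5,4) (2,4,3,5) (3,2,4,5) (3,2,5,4) (3,4,2,5) (4,2,3,5) (4,2,5,3) (4,3,2,5) (5,2,3,4) (5,2,4,3) (5,3,2,4) — 12.
Build=week 2: (3,1,4,5) (3,1,5,4) (3,4,1,5) (4,1,3,5) (4,1,5,3) (4,3,1,5) (5,1,3,4) (5,1,4,3) (5,3,1,4) — 9.
Build=week 3: (4,1,2,5) (4,1,5,2) (4,2,1,5) (5,1,2,4) (5,1,4,2) (5,2,1,4) — 6.
Build=week 4: (5,1,2,3) (5,1,3,2) (5,2,1,3) — 3.
Summing: 12 + 9 + 6 + 3 = 30.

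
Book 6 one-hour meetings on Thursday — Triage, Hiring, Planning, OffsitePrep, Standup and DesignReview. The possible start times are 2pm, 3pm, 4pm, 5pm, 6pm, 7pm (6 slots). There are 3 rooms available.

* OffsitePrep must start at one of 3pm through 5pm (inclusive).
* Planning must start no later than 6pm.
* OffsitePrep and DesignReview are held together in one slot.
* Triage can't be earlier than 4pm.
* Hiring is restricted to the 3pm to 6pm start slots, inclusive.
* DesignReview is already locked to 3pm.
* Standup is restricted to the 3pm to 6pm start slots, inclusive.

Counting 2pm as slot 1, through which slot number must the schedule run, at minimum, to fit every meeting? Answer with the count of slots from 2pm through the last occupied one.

3

With at most 3 per slot and 6 meetings, at least 2 slots are needed.
Triage can't be placed before 4pm — that is slot 3 counting from 2pm — so the schedule must run through at least 3 slots.
3 works (last occupied slot: 4pm): for example DesignReview=3pm; Planning=2pm; Triage=4pm; Hiring=3pm; OffsitePrep=3pm; Standup=4pm.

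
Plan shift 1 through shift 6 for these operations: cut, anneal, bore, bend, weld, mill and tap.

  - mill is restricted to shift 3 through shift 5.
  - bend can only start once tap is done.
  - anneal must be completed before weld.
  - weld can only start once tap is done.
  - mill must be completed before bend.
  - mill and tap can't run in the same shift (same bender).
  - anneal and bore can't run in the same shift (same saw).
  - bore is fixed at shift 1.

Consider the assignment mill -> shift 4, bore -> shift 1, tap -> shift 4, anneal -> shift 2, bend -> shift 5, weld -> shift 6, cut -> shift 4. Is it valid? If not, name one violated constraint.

anneal must be completed before weld — holds.
bend can only start once tap is done — holds.
mill is restricted to shift 3 through shift 5 — holds.
weld can only start once tap is done — holds.
mill must be completed before bend — holds.
bore is fixed at shift 1 — holds.
mill and tap can't run in the same shift (same bender) — violated.
anneal and bore can't run in the same shift (same saw) — holds.

No. mill and tap can't run in the same shift (same bender) is not satisfied.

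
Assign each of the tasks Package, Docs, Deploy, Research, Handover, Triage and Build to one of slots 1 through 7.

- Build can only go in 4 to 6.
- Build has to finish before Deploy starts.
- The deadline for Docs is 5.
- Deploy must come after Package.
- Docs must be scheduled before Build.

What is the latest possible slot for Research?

Research at 7 is achievable: Handover=1; Triage=1; Package=1; Build=4; Deploy=5; Docs=1; Research=7.

7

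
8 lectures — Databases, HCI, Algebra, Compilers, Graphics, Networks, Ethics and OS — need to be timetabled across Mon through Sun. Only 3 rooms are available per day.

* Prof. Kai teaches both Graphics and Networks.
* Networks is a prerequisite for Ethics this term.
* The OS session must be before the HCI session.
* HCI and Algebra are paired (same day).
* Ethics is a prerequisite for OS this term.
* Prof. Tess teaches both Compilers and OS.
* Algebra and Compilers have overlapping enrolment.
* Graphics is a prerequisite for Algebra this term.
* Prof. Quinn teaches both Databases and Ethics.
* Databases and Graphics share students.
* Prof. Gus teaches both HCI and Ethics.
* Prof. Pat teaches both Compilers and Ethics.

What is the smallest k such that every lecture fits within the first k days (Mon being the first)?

The precedence chain requires at least 4 distinct days.
With at most 3 per day and 8 lectures, at least 3 days are needed.
4 works (last occupied day: Thu): for example Ethics=Tue; HCI=Thu; Graphics=Tue; Networks=Mon; Algebra=Thu; Databases=Mon; OS=Wed; Compilers=Mon.

4 days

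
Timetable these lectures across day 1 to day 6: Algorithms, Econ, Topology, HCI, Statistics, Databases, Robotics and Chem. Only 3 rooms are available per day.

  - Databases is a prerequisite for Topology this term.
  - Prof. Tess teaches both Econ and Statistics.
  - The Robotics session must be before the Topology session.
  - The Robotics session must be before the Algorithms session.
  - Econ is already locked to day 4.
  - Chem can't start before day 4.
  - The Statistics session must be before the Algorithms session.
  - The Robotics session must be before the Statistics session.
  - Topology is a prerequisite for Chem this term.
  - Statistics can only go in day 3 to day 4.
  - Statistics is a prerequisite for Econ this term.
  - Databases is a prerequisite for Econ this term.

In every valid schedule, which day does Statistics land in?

day 3

Statistics's window is day 3–day 4.
Econ is fixed at day 4, and Statistics can't share a day with Econ.
So Statistics must be day 3.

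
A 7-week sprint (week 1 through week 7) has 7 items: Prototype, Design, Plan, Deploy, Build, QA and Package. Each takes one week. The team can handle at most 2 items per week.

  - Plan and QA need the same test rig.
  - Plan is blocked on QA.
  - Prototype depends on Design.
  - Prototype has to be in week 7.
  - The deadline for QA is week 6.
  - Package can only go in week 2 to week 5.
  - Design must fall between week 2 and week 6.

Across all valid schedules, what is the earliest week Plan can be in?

Precedence pushes Plan to at least week 2.
Plan at week 2 is achievable: Design in week 3, Build in week 3, Prototype in week 7, Plan in week 2, Deploy in week 1, Package in week 2, QA in week 1.

week 2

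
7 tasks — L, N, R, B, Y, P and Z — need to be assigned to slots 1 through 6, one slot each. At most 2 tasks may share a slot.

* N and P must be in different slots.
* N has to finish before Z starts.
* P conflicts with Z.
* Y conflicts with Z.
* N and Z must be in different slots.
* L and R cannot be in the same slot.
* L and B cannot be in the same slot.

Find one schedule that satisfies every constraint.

L in 1, Y in 3, N in 1, R in 2, P in 4, B in 3, Z in 2

Checking: N(1) before Z(2); L(1) != B(3); N(1) != Z(2); L(1) != R(2); N(1) != P(4); P(4) != Z(2); Y(3) != Z(2); max 2 per slot (cap 2).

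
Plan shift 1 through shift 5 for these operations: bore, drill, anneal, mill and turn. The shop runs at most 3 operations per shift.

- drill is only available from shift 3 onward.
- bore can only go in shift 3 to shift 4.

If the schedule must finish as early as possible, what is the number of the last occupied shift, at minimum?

3

With at most 3 per shift and 5 operations, at least 2 shifts are needed.
bore can't be placed before shift 3, so the schedule must run through at least shift 3.
3 works (last occupied shift: shift 3): for example drill -> shift 3; turn -> shift 1; bore -> shift 3; anneal -> shift 1; mill -> shift 1.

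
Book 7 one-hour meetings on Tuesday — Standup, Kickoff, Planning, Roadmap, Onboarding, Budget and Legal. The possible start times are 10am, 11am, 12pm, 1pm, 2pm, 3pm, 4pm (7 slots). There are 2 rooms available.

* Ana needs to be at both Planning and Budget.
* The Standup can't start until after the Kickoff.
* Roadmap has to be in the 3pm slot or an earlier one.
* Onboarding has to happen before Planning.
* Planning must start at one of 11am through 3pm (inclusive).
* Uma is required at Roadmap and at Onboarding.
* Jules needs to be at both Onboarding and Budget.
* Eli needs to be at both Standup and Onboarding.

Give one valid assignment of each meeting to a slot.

Roadmap=11am, Onboarding=10am, Standup=12pm, Legal=1pm, Planning=11am, Kickoff=10am, Budget=12pm

Checking: Kickoff(10am) before Standup(12pm); Onboarding(10am) before Planning(11am); Planning(11am) != Budget(12pm); Standup(12pm) != Onboarding(10am); Onboarding(10am) != Budget(12pm); Roadmap(11am) != Onboarding(10am); Planning=11am in [11am,3pm]; Roadmap=11am in [10am,3pm]; max 2 per slot (cap 2).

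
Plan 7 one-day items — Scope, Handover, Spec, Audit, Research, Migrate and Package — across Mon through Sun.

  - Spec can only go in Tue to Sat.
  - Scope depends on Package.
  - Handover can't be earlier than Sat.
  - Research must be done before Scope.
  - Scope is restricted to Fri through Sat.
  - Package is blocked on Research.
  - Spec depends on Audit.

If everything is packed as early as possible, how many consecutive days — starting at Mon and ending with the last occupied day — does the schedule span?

6

The precedence chain requires at least 3 distinct days.
Handover can't be placed before Sat — that is day 6 counting from Mon — so the schedule must run through at least 6 days.
6 works (last occupied day: Sat): for example Migrate=Mon; Package=Tue; Spec=Tue; Research=Mon; Audit=Mon; Handover=Sat; Scope=Fri.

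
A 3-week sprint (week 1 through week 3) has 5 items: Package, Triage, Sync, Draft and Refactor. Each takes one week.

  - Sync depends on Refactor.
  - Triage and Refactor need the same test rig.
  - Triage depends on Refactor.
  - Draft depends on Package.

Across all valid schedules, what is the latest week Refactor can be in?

Downstream work caps Refactor at week 2.
Refactor at week 2 is achievable: Draft=week 2; Package=week 1; Refactor=week 2; Sync=week 3; Triage=week 3.

week 2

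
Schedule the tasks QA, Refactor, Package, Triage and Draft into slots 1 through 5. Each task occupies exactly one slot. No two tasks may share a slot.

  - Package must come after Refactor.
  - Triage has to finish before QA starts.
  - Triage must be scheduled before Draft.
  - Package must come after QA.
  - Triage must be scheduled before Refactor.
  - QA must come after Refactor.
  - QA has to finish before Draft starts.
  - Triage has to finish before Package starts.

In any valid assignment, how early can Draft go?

Precedence pushes Draft to at least 4.
Draft at 4 is achievable: Refactor=2, QA=3, Draft=4, Triage=1, Package=5.

4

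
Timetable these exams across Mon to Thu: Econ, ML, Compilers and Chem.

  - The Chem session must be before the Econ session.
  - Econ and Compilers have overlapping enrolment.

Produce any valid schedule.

Chem in Mon; Compilers in Mon; Econ in Tue; ML in Mon

Checking: Chem(Mon) before Econ(Tue); Econ(Tue) != Compilers(Mon).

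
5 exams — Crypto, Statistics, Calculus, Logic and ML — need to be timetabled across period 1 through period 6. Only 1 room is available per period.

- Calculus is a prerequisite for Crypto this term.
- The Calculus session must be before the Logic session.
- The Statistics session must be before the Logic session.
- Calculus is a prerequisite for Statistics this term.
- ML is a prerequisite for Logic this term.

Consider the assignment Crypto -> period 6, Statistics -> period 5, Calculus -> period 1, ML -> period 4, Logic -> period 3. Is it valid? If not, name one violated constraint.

Invalid. The Statistics session must be before the Logic session.

Calculus is a prerequisite for Statistics this term — holds.
Only 1 room is available per period — holds.
The Statistics session must be before the Logic session — violated.
ML is a prerequisite for Logic this term — violated.
Calculus is a prerequisite for Crypto this term — holds.
The Calculus session must be before the Logic session — holds.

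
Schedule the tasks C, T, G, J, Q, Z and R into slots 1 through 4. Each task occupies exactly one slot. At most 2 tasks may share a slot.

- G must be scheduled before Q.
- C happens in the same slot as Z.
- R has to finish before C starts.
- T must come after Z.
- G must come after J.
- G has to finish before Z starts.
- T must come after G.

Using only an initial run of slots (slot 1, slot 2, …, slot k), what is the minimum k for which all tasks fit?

4 slots

The precedence chain requires at least 4 distinct slots.
With at most 2 per slot and 7 tasks, at least 4 slots are needed.
4 works (last occupied slot: 4): for example G in 2; R in 1; Z in 3; C in 3; T in 4; J in 1; Q in 4.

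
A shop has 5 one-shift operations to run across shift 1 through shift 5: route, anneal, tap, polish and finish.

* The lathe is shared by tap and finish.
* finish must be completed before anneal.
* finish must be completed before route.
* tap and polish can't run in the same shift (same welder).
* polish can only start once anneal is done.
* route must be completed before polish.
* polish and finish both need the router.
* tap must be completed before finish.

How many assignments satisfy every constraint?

7

Splitting on route: it can be shift 3 (3), shift 4 (4). Listing each branch's schedules as (anneal, tap, polish, finish) by shift number:
route=shift 3: (3,1,4,2) (3,1,5,2) (4,1,5,2) — 3.
route=shift 4: (3,1,5,2) (4,1,5,2) (4,1,5,3) (4,2,5,3) — 4.
Summing: 3 + 4 = 7.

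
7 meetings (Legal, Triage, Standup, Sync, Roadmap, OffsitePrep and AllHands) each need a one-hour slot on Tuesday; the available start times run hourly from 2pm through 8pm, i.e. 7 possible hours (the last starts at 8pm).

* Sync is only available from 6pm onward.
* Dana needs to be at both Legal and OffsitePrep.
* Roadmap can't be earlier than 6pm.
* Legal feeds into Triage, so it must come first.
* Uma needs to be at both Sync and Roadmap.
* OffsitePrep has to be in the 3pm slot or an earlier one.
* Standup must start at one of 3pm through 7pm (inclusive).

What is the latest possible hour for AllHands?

AllHands at 8pm is achievable: OffsitePrep -> 2pm, AllHands -> 8pm, Roadmap -> 7pm, Legal -> 3pm, Standup -> 3pm, Triage -> 4pm, Sync -> 6pm.

8pm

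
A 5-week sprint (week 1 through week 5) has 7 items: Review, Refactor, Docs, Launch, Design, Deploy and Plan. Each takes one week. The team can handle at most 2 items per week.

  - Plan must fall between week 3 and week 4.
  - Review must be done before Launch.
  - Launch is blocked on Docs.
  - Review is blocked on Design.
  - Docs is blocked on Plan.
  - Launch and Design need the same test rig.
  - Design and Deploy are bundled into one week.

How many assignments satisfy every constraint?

Splitting on Review: it can be week 2 (4), week 3 (6), week 4 (6). Listing each branch's schedules as (Refactor, Docs, Launch, Design, Deploy, Plan) by week number:
Review=week 2: (2,4,5,1,1,3) (3,4,5,1,1,3) (4,4,5,1,1,3) (5,4,5,1,1,3) — 4.
Review=week 3: (1,4,5,2,2,3) (2,4,5,1,1,3) (4,4,5,1,1,3) (4,4,5,2,2,3) (5,4,5,1,1,3) (5,4,5,2,2,3) — 6.
Review=week 4: (1,4,5,2,2,3) (2,4,5,1,1,3) (3,4,5,1,1,3) (3,4,5,2,2,3) (5,4,5,1,1,3) (5,4,5,2,2,3) — 6.
Summing: 4 + 6 + 6 = 16.

16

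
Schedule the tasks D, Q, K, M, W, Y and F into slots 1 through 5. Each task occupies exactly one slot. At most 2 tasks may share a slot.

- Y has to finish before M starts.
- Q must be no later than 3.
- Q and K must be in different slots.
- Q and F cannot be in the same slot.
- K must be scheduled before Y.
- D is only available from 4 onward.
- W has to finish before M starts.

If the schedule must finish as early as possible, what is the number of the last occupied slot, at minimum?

The precedence chain requires at least 3 distinct slots.
With at most 2 per slot and 7 tasks, at least 4 slots are needed.
D can't be placed before 4, so the schedule must run through at least slot 4.
4 works (last occupied slot: 4): for example K in 2, D in 4, Y in 3, F in 2, M in 4, Q in 1, W in 1.

slot 4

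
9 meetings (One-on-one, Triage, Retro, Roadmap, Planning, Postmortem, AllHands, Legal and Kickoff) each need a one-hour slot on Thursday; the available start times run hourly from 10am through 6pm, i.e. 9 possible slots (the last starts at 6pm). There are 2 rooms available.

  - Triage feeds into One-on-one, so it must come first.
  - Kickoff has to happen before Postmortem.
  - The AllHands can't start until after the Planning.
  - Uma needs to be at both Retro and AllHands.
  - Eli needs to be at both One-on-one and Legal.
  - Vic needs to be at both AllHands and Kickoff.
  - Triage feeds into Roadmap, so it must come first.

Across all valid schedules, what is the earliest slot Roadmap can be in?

11am

Precedence pushes Roadmap to at least 11am.
Roadmap at 11am is achievable: Legal in 2pm, One-on-one in 11am, Kickoff in 12pm, Retro in 12pm, Planning in 10am, Postmortem in 1pm, Roadmap in 11am, AllHands in 1pm, Triage in 10am.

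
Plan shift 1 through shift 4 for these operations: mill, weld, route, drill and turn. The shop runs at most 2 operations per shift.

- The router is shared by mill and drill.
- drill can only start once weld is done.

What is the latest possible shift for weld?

shift 3

Downstream work caps weld at shift 3.
weld at shift 3 is achievable: route in shift 1; mill in shift 1; weld in shift 3; turn in shift 2; drill in shift 4.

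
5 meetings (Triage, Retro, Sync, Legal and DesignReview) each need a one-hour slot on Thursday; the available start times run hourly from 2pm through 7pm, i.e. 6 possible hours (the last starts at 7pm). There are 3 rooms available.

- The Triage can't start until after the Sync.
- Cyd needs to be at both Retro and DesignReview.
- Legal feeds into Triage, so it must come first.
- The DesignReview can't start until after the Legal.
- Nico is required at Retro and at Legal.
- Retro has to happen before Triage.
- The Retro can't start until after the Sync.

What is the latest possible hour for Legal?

6pm

Downstream work caps Legal at 6pm.
Legal at 6pm is achievable: DesignReview=7pm, Sync=2pm, Legal=6pm, Triage=7pm, Retro=3pm.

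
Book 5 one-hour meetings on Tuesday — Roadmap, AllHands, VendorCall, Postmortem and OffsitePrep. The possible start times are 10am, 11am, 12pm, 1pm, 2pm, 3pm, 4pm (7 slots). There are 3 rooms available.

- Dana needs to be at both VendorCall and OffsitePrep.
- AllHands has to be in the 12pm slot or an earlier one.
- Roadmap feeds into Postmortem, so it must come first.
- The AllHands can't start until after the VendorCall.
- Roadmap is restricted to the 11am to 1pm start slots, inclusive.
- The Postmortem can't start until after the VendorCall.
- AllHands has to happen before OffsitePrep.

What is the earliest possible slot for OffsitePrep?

12pm

Precedence pushes OffsitePrep to at least 12pm.
OffsitePrep at 12pm is achievable: VendorCall -> 10am; OffsitePrep -> 12pm; AllHands -> 11am; Postmortem -> 12pm; Roadmap -> 11am.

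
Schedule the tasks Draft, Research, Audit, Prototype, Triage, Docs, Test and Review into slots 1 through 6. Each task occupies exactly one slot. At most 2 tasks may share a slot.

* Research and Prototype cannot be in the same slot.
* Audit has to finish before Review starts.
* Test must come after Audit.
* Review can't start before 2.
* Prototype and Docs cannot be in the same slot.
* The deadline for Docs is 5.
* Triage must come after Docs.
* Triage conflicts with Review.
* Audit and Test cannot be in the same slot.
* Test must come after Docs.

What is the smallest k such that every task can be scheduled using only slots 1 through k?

The precedence chain requires at least 2 distinct slots.
With at most 2 per slot and 8 tasks, at least 4 slots are needed.
4 works (last occupied slot: 4): for example Triage=3, Prototype=4, Draft=4, Docs=1, Review=2, Audit=1, Research=3, Test=2.

4 slots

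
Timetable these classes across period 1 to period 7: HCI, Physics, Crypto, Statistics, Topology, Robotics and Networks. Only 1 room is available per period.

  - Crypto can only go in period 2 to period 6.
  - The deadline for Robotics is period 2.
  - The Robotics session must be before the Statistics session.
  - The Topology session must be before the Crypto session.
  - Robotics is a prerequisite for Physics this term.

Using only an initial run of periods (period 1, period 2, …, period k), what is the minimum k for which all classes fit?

7 periods

The precedence chain requires at least 2 distinct periods.
With at most 1 per period and 7 classes, at least 7 periods are needed.
7 works (last occupied period: period 7): for example Robotics -> period 1; Topology -> period 2; Statistics -> period 5; Networks -> period 7; Crypto -> period 3; HCI -> period 6; Physics -> period 4.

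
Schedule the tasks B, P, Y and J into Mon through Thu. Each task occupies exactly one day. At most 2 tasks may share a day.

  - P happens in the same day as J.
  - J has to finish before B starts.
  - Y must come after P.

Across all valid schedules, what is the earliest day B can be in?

Tue

Precedence pushes B to at least Tue.
B at Tue is achievable: Y=Tue; P=Mon; B=Tue; J=Mon.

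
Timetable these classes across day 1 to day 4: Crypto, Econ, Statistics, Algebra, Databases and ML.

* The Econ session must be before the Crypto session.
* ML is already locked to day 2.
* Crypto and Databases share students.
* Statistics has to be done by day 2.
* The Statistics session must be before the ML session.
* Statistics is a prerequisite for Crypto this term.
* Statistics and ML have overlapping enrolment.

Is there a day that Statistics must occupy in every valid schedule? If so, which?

day 1

Statistics's window is day 1–day 2.
ML is fixed at day 2, and Statistics can't share a day with ML.
So Statistics must be day 1.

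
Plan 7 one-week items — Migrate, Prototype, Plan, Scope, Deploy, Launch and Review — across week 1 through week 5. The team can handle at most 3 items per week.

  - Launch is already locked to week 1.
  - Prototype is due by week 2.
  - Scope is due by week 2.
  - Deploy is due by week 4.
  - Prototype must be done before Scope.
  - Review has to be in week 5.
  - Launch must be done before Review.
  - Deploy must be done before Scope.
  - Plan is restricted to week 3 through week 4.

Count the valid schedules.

Splitting on Migrate: it can be week 2 (2), week 3 (2), week 4 (2), week 5 (2). Listing each branch's schedules as (Prototype, Plan, Scope, Deploy, Launch, Review) by week number:
Migrate=week 2: (1,3,2,1,1,5) (1,4,2,1,1,5) — 2.
Migrate=week 3: (1,3,2,1,1,5) (1,4,2,1,1,5) — 2.
Migrate=week 4: (1,3,2,1,1,5) (1,4,2,1,1,5) — 2.
Migrate=week 5: (1,3,2,1,1,5) (1,4,2,1,1,5) — 2.
Summing: 2 + 2 + 2 + 2 = 8.

8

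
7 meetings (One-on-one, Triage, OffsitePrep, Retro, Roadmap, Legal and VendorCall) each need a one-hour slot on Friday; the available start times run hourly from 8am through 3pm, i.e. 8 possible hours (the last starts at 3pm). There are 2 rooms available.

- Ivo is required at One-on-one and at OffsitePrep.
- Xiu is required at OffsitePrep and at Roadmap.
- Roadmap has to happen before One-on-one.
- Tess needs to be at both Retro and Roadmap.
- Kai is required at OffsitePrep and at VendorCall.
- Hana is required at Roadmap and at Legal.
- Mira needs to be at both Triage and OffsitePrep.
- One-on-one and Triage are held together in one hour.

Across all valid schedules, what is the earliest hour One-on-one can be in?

Precedence pushes One-on-one to at least 9am.
One-on-one at 9am is achievable: Retro=10am, OffsitePrep=10am, One-on-one=9am, Triage=9am, Roadmap=8am, VendorCall=8am, Legal=11am.

9am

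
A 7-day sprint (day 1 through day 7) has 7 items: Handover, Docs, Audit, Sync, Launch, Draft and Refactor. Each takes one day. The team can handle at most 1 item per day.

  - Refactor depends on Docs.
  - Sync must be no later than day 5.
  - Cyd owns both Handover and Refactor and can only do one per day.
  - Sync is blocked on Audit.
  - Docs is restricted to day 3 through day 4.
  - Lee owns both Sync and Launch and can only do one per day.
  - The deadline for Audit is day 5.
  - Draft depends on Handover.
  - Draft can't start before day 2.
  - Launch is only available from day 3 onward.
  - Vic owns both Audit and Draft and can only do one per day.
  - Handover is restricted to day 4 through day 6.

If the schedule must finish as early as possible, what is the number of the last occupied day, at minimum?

day 7

The precedence chain requires at least 2 distinct days.
With at most 1 per day and 7 work items, at least 7 days are needed.
Propagating the time windows through the other constraints, Draft can't land before day 5, so the schedule must run through at least day 5.
7 works (last occupied day: day 7): for example Refactor in day 7; Sync in day 2; Docs in day 3; Draft in day 6; Launch in day 5; Handover in day 4; Audit in day 1.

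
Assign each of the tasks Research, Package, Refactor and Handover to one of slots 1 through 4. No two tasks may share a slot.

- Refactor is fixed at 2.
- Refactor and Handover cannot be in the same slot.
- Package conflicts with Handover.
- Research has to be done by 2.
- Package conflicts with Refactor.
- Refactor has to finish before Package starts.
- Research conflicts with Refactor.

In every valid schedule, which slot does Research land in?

1

Research's window is 1–2.
Refactor is fixed at 2, and Research can't share a slot with Refactor.
So Research must be 1.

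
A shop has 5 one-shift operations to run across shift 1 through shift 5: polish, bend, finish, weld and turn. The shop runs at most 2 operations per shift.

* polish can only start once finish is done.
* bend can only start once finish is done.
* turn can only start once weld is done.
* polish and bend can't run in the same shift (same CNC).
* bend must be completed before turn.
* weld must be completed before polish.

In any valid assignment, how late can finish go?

Downstream work caps finish at shift 3.
finish at shift 3 is achievable: weld in shift 1, bend in shift 4, finish in shift 3, turn in shift 5, polish in shift 5.

shift 3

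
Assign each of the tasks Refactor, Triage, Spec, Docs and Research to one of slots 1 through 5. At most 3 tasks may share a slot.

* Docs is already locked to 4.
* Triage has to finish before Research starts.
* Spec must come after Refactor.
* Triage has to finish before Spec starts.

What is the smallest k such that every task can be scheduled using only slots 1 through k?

4

The precedence chain requires at least 2 distinct slots.
With at most 3 per slot and 5 tasks, at least 2 slots are needed.
Docs can't be placed before 4, so the schedule must run through at least slot 4.
4 works (last occupied slot: 4): for example Spec -> 2, Docs -> 4, Triage -> 1, Refactor -> 1, Research -> 2.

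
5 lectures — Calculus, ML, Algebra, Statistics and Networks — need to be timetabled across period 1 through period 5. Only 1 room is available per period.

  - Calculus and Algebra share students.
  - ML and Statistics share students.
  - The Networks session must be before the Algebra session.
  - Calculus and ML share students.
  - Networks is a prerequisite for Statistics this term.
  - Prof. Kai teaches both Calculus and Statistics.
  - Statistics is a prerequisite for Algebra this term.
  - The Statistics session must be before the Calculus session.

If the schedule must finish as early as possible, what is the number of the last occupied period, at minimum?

The precedence chain requires at least 3 distinct periods.
With at most 1 per period and 5 lectures, at least 5 periods are needed.
5 works (last occupied period: period 5): for example Calculus=period 4, Algebra=period 3, Networks=period 1, Statistics=period 2, ML=period 5.

5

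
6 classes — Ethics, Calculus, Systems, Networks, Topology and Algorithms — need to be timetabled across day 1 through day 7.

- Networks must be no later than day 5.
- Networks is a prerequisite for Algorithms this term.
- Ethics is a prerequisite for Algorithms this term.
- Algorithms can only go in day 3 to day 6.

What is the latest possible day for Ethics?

day 5

Downstream work caps Ethics at day 5.
Ethics at day 5 is achievable: Topology=day 1; Ethics=day 5; Calculus=day 1; Algorithms=day 6; Systems=day 1; Networks=day 1.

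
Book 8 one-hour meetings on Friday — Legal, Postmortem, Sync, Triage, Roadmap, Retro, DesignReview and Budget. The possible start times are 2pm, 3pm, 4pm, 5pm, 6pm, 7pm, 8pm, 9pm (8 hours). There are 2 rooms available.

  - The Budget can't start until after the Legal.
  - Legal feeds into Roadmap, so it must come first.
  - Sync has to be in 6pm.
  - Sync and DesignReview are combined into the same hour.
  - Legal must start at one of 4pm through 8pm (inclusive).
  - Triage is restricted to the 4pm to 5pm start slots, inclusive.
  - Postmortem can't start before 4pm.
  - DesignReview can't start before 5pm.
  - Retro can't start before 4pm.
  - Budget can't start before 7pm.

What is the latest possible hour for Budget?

9pm

Budget is available from 7pm.
Budget at 9pm is achievable: Sync -> 6pm; Retro -> 5pm; Legal -> 4pm; Roadmap -> 7pm; DesignReview -> 6pm; Postmortem -> 5pm; Triage -> 4pm; Budget -> 9pm.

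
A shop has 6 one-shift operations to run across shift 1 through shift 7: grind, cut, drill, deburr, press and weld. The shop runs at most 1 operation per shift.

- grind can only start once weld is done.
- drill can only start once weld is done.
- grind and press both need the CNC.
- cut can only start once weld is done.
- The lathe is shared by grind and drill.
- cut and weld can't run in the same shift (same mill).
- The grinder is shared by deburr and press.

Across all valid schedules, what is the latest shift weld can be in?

Downstream work caps weld at shift 6.
weld at shift 4 is achievable: weld in shift 4, grind in shift 5, cut in shift 6, deburr in shift 1, drill in shift 7, press in shift 2.
Nothing later works — the conflict and capacity constraints rule out every shift after shift 4.

shift 4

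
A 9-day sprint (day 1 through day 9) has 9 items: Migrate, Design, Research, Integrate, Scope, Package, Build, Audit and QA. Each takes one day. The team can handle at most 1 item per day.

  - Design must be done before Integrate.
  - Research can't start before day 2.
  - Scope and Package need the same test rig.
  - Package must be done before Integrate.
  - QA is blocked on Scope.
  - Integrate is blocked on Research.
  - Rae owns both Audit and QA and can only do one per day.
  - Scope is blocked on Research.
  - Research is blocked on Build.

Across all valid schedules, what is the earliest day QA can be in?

Precedence pushes QA to at least day 4.
QA at day 4 is achievable: QA=day 4; Research=day 2; Scope=day 3; Build=day 1; Design=day 5; Package=day 6; Audit=day 9; Integrate=day 7; Migrate=day 8.

day 4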